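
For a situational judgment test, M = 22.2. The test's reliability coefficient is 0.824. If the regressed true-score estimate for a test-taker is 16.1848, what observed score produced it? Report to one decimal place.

T̂ = ρX + (1 − ρ)μ  ⇒  X = (T̂ − (1 − ρ)μ) / ρ
X = (16.1848 − 0.176 × 22.2) / 0.824 = (16.1848 − 3.9072) / 0.824 = 12.2776 / 0.824 = 14.900

14.9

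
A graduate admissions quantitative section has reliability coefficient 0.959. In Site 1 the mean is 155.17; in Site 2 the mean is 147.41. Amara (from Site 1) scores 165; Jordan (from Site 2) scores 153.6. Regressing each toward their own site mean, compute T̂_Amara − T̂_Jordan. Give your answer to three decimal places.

11.251

T̂_Amara = 0.959(165) + 0.041(155.17) = 164.59697
T̂_Jordan = 0.959(153.6) + 0.041(147.41) = 153.34621
Difference = 164.59697 − 153.34621 = 11.25076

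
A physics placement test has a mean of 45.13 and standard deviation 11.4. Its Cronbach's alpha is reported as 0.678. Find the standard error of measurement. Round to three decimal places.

6.469

SEM = SD · √(1 − ρ) = 11.4 × √0.322 = 11.4 × 0.5675 = 6.4689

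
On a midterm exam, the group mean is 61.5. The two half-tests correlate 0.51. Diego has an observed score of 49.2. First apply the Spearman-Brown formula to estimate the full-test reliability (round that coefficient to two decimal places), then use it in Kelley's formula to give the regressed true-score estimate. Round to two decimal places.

Spearman-Brown: ρ = 2r/(1 + r) = 2(0.51)/(1 + 0.51) = 1.020/1.51 = 0.6755 → 0.68
T̂ = 0.68(49.2) + 0.32(61.5) = 33.456 + 19.680 = 53.136 → 53.14

53.14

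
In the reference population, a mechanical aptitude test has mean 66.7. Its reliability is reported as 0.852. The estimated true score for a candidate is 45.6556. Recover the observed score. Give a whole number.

42

T̂ = ρX + (1 − ρ)μ  ⇒  X = (T̂ − (1 − ρ)μ) / ρ
X = (45.6556 − 0.148 × 66.7) / 0.852 = (45.6556 − 9.8716) / 0.852 = 35.7840 / 0.852 = 42.00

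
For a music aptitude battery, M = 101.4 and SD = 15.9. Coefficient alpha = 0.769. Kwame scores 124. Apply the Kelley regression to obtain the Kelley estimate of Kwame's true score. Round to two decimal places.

T̂ = ρX + (1 − ρ)μ
  = 0.769 × 124 + 0.231 × 101.4
  = 95.356 + 23.4234
  = 118.779
  ≈ 118.78

118.78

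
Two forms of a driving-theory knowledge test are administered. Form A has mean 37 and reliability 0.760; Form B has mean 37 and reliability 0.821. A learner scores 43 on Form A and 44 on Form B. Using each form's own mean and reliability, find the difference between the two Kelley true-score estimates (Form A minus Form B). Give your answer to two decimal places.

T̂_A = 0.760(43) + 0.240(37) = 41.5600
T̂_B = 0.821(44) + 0.179(37) = 42.7470
T̂_A − T̂_B = -1.1870

-1.19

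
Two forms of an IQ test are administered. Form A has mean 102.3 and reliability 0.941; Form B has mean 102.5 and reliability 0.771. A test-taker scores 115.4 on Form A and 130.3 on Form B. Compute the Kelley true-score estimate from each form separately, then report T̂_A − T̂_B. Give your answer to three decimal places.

-9.307

T̂_A = 0.941(115.4) + 0.059(102.3) = 114.62710
T̂_B = 0.771(130.3) + 0.229(102.5) = 123.93380
T̂_A − T̂_B = -9.30670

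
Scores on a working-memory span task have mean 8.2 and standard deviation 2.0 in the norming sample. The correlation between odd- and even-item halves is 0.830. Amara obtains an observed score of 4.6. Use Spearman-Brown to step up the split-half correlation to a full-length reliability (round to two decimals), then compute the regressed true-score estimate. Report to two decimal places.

Spearman-Brown: ρ = 2r/(1 + r) = 2(0.830)/(1 + 0.830) = 1.6600/1.830 = 0.9071 → 0.91
Weight the observed score by reliability and the mean by (1 − reliability): T̂ = 0.91·4.6 + 0.09·8.2 = 4.186 + 0.738 = 4.924.

4.92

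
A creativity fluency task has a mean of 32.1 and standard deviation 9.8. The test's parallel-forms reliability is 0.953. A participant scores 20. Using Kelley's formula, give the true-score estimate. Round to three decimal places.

20.569

T̂ = ρX + (1 − ρ)μ
  = 0.953 × 20 + 0.047 × 32.1
  = 19.060 + 1.5087
  = 20.5687
  ≈ 20.569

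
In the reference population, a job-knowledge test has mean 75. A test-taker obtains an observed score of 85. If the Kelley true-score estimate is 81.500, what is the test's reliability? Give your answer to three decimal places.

T̂ = ρX + (1 − ρ)μ  ⇒  T̂ − μ = ρ(X − μ)
ρ = (T̂ − μ)/(X − μ) = (81.500 − 75) / (85 − 75) = 6.500 / 10.0 = 0.65000

0.650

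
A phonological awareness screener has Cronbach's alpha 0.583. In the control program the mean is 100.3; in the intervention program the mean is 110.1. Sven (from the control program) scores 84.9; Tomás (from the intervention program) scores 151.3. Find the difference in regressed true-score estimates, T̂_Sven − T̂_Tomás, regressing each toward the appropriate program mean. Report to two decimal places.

-42.80

T̂_Sven = 0.583(84.9) + 0.417(100.3) = 91.3218
T̂_Tomás = 0.583(151.3) + 0.417(110.1) = 134.1196
Difference = 91.3218 − 134.1196 = -42.7978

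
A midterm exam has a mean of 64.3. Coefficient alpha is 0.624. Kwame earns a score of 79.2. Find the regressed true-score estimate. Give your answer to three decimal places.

73.598

T̂ = 0.624(79.2) + 0.376(64.3) = 49.4208 + 24.1768 = 73.5976 → 73.598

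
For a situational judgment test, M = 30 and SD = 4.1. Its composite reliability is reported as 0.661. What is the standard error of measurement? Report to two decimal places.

SEM = SD · √(1 − ρ) = 4.1 × √0.339 = 4.1 × 0.5822 = 2.387

2.39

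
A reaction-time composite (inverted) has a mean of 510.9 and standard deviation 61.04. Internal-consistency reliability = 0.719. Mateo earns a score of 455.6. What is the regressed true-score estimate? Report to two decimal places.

T̂ = ρX + (1 − ρ)μ
  = 0.719 × 455.6 + 0.281 × 510.9
  = 327.5764 + 143.5629
  = 471.139
  ≈ 471.14

471.14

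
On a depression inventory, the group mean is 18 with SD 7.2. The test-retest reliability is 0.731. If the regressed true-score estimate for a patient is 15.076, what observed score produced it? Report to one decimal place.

14.0

T̂ = ρX + (1 − ρ)μ  ⇒  X = (T̂ − (1 − ρ)μ) / ρ
X = (15.076 − 0.269 × 18) / 0.731 = (15.076 − 4.842) / 0.731 = 10.234 / 0.731 = 14.000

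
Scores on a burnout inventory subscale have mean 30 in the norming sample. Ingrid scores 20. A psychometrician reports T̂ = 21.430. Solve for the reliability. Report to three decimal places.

T̂ = ρX + (1 − ρ)μ  ⇒  T̂ − μ = ρ(X − μ)
ρ = (T̂ − μ)/(X − μ) = (21.430 − 30) / (20 − 30) = -8.570 / -10.0 = 0.85700

0.857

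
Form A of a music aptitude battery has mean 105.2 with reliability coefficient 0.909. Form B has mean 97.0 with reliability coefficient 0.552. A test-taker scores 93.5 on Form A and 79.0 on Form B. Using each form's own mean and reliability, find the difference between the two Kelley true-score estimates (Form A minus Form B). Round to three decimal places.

7.501

T̂_A = 0.909(93.5) + 0.091(105.2) = 94.56470
T̂_B = 0.552(79.0) + 0.448(97.0) = 87.06400
T̂_A − T̂_B = 7.50070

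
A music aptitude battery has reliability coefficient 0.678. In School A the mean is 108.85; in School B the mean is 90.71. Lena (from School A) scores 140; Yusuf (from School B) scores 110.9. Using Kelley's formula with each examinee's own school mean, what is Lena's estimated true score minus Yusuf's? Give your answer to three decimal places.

T̂_Lena = 0.678(140) + 0.322(108.85) = 129.96970
T̂_Yusuf = 0.678(110.9) + 0.322(90.71) = 104.39882
Difference = 129.96970 − 104.39882 = 25.57088

25.571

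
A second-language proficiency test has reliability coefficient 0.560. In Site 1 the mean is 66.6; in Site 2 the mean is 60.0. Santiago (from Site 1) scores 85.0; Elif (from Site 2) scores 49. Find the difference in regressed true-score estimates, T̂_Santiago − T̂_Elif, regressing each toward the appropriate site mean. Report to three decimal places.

23.064

T̂_Santiago = 0.560(85.0) + 0.440(66.6) = 76.90400
T̂_Elif = 0.560(49) + 0.440(60.0) = 53.84000
Difference = 76.90400 − 53.84000 = 23.06400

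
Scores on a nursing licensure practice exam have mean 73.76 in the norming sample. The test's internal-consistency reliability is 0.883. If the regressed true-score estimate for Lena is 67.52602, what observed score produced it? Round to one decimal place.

T̂ = ρX + (1 − ρ)μ  ⇒  X = (T̂ − (1 − ρ)μ) / ρ
X = (67.52602 − 0.117 × 73.76) / 0.883 = (67.52602 − 8.62992) / 0.883 = 58.89610 / 0.883 = 66.700

66.7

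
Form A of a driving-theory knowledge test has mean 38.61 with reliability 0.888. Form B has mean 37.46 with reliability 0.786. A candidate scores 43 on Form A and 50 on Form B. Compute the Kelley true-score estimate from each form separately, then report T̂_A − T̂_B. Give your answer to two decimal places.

-4.81

T̂_A = 0.888(43) + 0.112(38.61) = 42.5083
T̂_B = 0.786(50) + 0.214(37.46) = 47.3164
T̂_A − T̂_B = -4.8081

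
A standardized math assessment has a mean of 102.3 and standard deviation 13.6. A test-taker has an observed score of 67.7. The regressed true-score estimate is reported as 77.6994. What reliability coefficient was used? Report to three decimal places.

T̂ = ρX + (1 − ρ)μ  ⇒  T̂ − μ = ρ(X − μ)
ρ = (T̂ − μ)/(X − μ) = (77.6994 − 102.3) / (67.7 − 102.3) = -24.6006 / -34.6 = 0.71100

0.711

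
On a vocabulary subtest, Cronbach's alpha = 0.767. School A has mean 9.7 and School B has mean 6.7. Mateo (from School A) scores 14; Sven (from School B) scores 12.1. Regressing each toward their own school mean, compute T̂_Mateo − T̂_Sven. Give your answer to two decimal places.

T̂_Mateo = 0.767(14) + 0.233(9.7) = 12.9981
T̂_Sven = 0.767(12.1) + 0.233(6.7) = 10.8418
Difference = 12.9981 − 10.8418 = 2.1563

2.16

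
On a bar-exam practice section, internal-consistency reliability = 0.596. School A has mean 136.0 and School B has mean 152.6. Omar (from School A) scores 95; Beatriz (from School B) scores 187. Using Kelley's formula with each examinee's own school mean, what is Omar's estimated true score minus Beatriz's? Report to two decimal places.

T̂_Omar = 0.596(95) + 0.404(136.0) = 111.5640
T̂_Beatriz = 0.596(187) + 0.404(152.6) = 173.1024
Difference = 111.5640 − 173.1024 = -61.5384

-61.54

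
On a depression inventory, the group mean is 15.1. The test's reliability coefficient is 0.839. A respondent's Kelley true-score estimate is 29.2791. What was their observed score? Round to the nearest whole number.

T̂ = ρX + (1 − ρ)μ  ⇒  X = (T̂ − (1 − ρ)μ) / ρ
X = (29.2791 − 0.161 × 15.1) / 0.839 = (29.2791 − 2.4311) / 0.839 = 26.8480 / 0.839 = 32.00

32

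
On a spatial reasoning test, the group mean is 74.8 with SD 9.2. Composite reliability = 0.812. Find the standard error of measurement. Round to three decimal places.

SEM = SD · √(1 − ρ) = 9.2 × √0.188 = 9.2 × 0.4336 = 3.9890

3.989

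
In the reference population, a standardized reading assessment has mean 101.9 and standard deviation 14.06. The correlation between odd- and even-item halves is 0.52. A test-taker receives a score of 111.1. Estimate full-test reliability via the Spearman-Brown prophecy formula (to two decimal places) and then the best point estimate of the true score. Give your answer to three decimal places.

108.156

Spearman-Brown: ρ = 2r/(1 + r) = 2(0.52)/(1 + 0.52) = 1.040/1.52 = 0.6842 → 0.68
Kelley's formula gives T̂ = 0.68·111.1 + 0.32·101.9 = 75.548 + 32.608 = 108.1560.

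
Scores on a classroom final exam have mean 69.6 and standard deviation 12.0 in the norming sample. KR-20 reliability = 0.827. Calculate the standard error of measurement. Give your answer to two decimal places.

SEM = SD · √(1 − ρ) = 12.0 × √0.173 = 12.0 × 0.4159 = 4.991

4.99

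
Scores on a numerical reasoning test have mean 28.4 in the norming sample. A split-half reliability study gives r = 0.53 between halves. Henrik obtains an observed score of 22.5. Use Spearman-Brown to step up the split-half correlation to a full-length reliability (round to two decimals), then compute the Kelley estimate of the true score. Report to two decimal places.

Spearman-Brown: ρ = 2r/(1 + r) = 2(0.53)/(1 + 0.53) = 1.060/1.53 = 0.6928 → 0.69
T̂ = 0.69(22.5) + 0.31(28.4) = 15.525 + 8.804 = 24.329 → 24.33

24.33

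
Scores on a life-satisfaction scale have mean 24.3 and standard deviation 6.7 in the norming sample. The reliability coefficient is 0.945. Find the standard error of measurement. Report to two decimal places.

1.57

SEM = SD · √(1 − ρ) = 6.7 × √0.055 = 6.7 × 0.2345 = 1.571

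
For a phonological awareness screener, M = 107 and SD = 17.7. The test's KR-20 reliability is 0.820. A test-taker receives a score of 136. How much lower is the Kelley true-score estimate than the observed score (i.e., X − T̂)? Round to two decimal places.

5.22

Weight the observed score by reliability and the mean by (1 − reliability): T̂ = 0.820·136 + 0.180·107 = 111.520 + 19.260 = 130.7800.
X − T̂ = 136 − 130.780 = 5.220 → 5.22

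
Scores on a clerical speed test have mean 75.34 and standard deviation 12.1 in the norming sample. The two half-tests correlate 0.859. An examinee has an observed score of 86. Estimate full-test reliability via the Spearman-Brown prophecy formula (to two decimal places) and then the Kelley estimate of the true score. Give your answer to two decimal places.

Spearman-Brown: ρ = 2r/(1 + r) = 2(0.859)/(1 + 0.859) = 1.7180/1.859 = 0.9242 → 0.92
Regress the observed score toward the mean by the unreliability: T̂ = 0.92·86 + 0.08·75.34 = 79.12 + 6.0272 = 85.147.

85.15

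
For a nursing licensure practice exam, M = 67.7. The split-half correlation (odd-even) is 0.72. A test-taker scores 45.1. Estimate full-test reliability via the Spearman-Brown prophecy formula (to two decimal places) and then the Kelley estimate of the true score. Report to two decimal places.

Spearman-Brown: ρ = 2r/(1 + r) = 2(0.72)/(1 + 0.72) = 1.440/1.72 = 0.8372 → 0.84
Regress the observed score toward the mean by the unreliability: T̂ = 0.84·45.1 + 0.16·67.7 = 37.884 + 10.832 = 48.716.

48.72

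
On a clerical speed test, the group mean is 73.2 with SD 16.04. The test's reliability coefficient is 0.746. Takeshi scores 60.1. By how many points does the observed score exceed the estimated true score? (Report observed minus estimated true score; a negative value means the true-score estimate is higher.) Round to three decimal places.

-3.327

T̂ = ρX + (1 − ρ)μ
  = 0.746 × 60.1 + 0.254 × 73.2
  = 44.8346 + 18.5928
  = 63.42740
  ≈ 63.4274
X − T̂ = 60.1 − 63.4274 = -3.3274 → -3.327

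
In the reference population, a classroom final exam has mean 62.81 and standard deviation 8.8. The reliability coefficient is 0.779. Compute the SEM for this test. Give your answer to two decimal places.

4.14

SEM = SD · √(1 − ρ) = 8.8 × √0.221 = 8.8 × 0.4701 = 4.137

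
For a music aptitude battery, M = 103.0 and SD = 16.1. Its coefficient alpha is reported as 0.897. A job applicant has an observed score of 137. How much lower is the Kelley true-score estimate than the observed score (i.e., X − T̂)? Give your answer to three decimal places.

T̂ = 0.897(137) + 0.103(103.0) = 122.889 + 10.6090 = 133.49800 → 133.4980
X − T̂ = 137 − 133.4980 = 3.5020 → 3.502

3.502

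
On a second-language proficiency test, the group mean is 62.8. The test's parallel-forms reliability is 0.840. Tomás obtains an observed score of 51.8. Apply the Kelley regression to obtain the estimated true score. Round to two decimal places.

Weight the observed score by reliability and the mean by (1 − reliability): T̂ = 0.840·51.8 + 0.160·62.8 = 43.5120 + 10.0480 = 53.560.

53.56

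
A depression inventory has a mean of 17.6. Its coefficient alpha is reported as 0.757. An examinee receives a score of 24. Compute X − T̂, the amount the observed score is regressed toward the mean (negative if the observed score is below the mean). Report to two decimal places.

T̂ = ρX + (1 − ρ)μ
  = 0.757 × 24 + 0.243 × 17.6
  = 18.168 + 4.2768
  = 22.4448
  ≈ 22.445
X − T̂ = 24 − 22.445 = 1.555 → 1.56

1.56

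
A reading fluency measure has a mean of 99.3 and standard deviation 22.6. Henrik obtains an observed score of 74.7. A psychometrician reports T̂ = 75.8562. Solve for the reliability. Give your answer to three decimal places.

0.953

T̂ = ρX + (1 − ρ)μ  ⇒  T̂ − μ = ρ(X − μ)
ρ = (T̂ − μ)/(X − μ) = (75.8562 − 99.3) / (74.7 − 99.3) = -23.4438 / -24.6 = 0.95300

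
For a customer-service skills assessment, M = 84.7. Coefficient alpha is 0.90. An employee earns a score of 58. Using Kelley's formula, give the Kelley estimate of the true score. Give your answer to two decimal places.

T̂ = 0.90(58) + 0.10(84.7) = 52.20 + 8.470 = 60.670 → 60.67

60.67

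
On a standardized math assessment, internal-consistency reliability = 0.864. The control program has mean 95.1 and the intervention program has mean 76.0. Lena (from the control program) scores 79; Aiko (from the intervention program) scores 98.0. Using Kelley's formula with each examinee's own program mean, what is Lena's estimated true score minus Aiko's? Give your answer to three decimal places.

-13.818

T̂_Lena = 0.864(79) + 0.136(95.1) = 81.18960
T̂_Aiko = 0.864(98.0) + 0.136(76.0) = 95.00800
Difference = 81.18960 − 95.00800 = -13.81840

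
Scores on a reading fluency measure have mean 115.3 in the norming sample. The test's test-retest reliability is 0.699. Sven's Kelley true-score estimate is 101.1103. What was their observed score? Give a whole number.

T̂ = ρX + (1 − ρ)μ  ⇒  X = (T̂ − (1 − ρ)μ) / ρ
X = (101.1103 − 0.301 × 115.3) / 0.699 = (101.1103 − 34.7053) / 0.699 = 66.4050 / 0.699 = 95.00

95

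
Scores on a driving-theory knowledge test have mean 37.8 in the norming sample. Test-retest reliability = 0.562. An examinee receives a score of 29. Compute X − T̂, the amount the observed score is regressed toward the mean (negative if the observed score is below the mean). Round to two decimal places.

T̂ = 0.562(29) + 0.438(37.8) = 16.298 + 16.5564 = 32.8544 → 32.854
X − T̂ = 29 − 32.854 = -3.854 → -3.85

-3.85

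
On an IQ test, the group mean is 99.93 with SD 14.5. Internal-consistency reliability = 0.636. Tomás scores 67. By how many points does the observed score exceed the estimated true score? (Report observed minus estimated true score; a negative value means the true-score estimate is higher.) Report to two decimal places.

-11.99

Regress the observed score toward the mean by the unreliability: T̂ = 0.636·67 + 0.364·99.93 = 42.612 + 36.37452 = 78.9865.
X − T̂ = 67 − 78.987 = -11.987 → -11.99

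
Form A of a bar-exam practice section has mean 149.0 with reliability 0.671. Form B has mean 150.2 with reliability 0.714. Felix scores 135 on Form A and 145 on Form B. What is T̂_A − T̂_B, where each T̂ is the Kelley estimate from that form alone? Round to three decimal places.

-6.881

T̂_A = 0.671(135) + 0.329(149.0) = 139.60600
T̂_B = 0.714(145) + 0.286(150.2) = 146.48720
T̂_A − T̂_B = -6.88120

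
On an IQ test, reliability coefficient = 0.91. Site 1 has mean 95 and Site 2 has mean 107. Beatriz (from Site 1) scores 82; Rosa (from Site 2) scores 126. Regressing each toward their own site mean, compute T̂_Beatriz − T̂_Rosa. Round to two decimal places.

-41.12

T̂_Beatriz = 0.91(82) + 0.09(95) = 83.1700
T̂_Rosa = 0.91(126) + 0.09(107) = 124.2900
Difference = 83.1700 − 124.2900 = -41.1200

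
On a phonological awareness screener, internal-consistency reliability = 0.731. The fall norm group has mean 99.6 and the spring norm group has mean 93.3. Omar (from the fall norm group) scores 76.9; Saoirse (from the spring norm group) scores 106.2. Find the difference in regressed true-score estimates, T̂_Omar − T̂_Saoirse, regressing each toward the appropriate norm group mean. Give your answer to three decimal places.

T̂_Omar = 0.731(76.9) + 0.269(99.6) = 83.00630
T̂_Saoirse = 0.731(106.2) + 0.269(93.3) = 102.72990
Difference = 83.00630 − 102.72990 = -19.72360

-19.724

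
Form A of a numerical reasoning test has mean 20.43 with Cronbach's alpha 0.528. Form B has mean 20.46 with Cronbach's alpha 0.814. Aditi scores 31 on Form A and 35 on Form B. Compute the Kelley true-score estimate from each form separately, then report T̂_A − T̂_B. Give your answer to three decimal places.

T̂_A = 0.528(31) + 0.472(20.43) = 26.01096
T̂_B = 0.814(35) + 0.186(20.46) = 32.29556
T̂_A − T̂_B = -6.28460

-6.285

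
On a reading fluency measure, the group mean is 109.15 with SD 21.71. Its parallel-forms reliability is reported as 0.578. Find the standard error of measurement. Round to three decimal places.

14.103

SEM = SD · √(1 − ρ) = 21.71 × √0.422 = 21.71 × 0.6496 = 14.1031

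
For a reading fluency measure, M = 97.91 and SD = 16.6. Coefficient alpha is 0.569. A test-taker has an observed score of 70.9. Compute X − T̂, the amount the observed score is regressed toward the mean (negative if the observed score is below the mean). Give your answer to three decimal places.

-11.641

T̂ = 0.569(70.9) + 0.431(97.91) = 40.3421 + 42.19921 = 82.54131 → 82.5413
X − T̂ = 70.9 − 82.5413 = -11.6413 → -11.641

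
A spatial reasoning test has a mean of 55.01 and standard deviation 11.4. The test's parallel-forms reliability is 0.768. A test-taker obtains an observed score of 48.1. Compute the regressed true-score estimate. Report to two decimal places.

49.70

Weight the observed score by reliability and the mean by (1 − reliability): T̂ = 0.768·48.1 + 0.232·55.01 = 36.9408 + 12.76232 = 49.703.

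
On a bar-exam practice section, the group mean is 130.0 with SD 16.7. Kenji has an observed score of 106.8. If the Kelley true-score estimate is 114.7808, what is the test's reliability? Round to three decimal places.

0.656

T̂ = ρX + (1 − ρ)μ  ⇒  T̂ − μ = ρ(X − μ)
ρ = (T̂ − μ)/(X − μ) = (114.7808 − 130.0) / (106.8 − 130.0) = -15.2192 / -23.2 = 0.65600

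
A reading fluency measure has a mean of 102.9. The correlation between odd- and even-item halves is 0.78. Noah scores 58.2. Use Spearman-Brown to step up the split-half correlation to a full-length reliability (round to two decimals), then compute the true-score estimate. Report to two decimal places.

63.56

Spearman-Brown: ρ = 2r/(1 + r) = 2(0.78)/(1 + 0.78) = 1.560/1.78 = 0.8764 → 0.88
T̂ = ρX + (1 − ρ)μ
  = 0.88 × 58.2 + 0.12 × 102.9
  = 51.216 + 12.348
  = 63.564
  ≈ 63.56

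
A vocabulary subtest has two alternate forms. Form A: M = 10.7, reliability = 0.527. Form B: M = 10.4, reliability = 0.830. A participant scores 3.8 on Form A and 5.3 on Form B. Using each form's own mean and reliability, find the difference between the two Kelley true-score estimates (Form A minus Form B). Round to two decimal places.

T̂_A = 0.527(3.8) + 0.473(10.7) = 7.0637
T̂_B = 0.830(5.3) + 0.170(10.4) = 6.1670
T̂_A − T̂_B = 0.8967

0.90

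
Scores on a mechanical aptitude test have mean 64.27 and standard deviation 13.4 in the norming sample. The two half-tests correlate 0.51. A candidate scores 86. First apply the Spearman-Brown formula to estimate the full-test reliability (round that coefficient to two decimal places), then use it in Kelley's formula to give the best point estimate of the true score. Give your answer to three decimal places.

Spearman-Brown: ρ = 2r/(1 + r) = 2(0.51)/(1 + 0.51) = 1.020/1.51 = 0.6755 → 0.68
Regress the observed score toward the mean by the unreliability: T̂ = 0.68·86 + 0.32·64.27 = 58.48 + 20.5664 = 79.0464.

79.046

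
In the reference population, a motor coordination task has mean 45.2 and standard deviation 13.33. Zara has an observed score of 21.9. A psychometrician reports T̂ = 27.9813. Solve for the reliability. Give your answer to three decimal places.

0.739

T̂ = ρX + (1 − ρ)μ  ⇒  T̂ − μ = ρ(X − μ)
ρ = (T̂ − μ)/(X − μ) = (27.9813 − 45.2) / (21.9 − 45.2) = -17.2187 / -23.3 = 0.73900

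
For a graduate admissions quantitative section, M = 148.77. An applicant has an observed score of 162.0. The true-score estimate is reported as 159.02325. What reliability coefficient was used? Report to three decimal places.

T̂ = ρX + (1 − ρ)μ  ⇒  T̂ − μ = ρ(X − μ)
ρ = (T̂ − μ)/(X − μ) = (159.02325 − 148.77) / (162.0 − 148.77) = 10.25325 / 13.23 = 0.77500

0.775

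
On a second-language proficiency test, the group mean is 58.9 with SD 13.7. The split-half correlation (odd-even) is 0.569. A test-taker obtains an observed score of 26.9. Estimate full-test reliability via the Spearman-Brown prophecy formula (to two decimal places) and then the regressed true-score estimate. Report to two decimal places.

35.54

Spearman-Brown: ρ = 2r/(1 + r) = 2(0.569)/(1 + 0.569) = 1.1380/1.569 = 0.7253 → 0.73
T̂ = ρX + (1 − ρ)μ
  = 0.73 × 26.9 + 0.27 × 58.9
  = 19.637 + 15.903
  = 35.540
  ≈ 35.54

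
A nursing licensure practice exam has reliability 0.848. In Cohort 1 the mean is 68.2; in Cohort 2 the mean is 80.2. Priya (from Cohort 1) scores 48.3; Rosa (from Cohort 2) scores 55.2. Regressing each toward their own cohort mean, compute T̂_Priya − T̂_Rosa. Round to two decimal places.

T̂_Priya = 0.848(48.3) + 0.152(68.2) = 51.3248
T̂_Rosa = 0.848(55.2) + 0.152(80.2) = 59.0000
Difference = 51.3248 − 59.0000 = -7.6752

-7.68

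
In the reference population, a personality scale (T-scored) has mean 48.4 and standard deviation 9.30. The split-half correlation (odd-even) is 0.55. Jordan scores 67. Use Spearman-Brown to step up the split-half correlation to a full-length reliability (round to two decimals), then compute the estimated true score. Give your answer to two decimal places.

61.61

Spearman-Brown: ρ = 2r/(1 + r) = 2(0.55)/(1 + 0.55) = 1.100/1.55 = 0.7097 → 0.71
T̂ = ρX + (1 − ρ)μ
  = 0.71 × 67 + 0.29 × 48.4
  = 47.57 + 14.036
  = 61.606
  ≈ 61.61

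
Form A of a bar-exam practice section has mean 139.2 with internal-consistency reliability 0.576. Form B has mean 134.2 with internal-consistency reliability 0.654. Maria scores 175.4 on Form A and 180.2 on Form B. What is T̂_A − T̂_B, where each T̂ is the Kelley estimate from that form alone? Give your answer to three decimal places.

T̂_A = 0.576(175.4) + 0.424(139.2) = 160.05120
T̂_B = 0.654(180.2) + 0.346(134.2) = 164.28400
T̂_A − T̂_B = -4.23280

-4.233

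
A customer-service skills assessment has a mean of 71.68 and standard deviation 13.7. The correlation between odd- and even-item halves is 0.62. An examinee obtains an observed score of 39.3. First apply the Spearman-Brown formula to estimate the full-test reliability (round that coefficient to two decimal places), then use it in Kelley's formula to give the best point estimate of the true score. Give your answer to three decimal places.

46.747

Spearman-Brown: ρ = 2r/(1 + r) = 2(0.62)/(1 + 0.62) = 1.240/1.62 = 0.7654 → 0.77
Weight the observed score by reliability and the mean by (1 − reliability): T̂ = 0.77·39.3 + 0.23·71.68 = 30.261 + 16.4864 = 46.7474.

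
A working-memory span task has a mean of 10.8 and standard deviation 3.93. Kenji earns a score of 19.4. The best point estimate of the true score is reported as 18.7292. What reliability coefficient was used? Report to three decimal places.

T̂ = ρX + (1 − ρ)μ  ⇒  T̂ − μ = ρ(X − μ)
ρ = (T̂ − μ)/(X − μ) = (18.7292 − 10.8) / (19.4 − 10.8) = 7.9292 / 8.6 = 0.92200

0.922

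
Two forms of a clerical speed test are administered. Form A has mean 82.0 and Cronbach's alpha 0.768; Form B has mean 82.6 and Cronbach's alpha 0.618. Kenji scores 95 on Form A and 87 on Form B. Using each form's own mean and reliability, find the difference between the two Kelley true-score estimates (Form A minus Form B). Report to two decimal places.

T̂_A = 0.768(95) + 0.232(82.0) = 91.9840
T̂_B = 0.618(87) + 0.382(82.6) = 85.3192
T̂_A − T̂_B = 6.6648

6.66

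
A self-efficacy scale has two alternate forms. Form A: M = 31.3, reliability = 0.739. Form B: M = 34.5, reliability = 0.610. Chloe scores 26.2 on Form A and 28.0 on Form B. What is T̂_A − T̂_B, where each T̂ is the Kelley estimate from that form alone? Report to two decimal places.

-3.00

T̂_A = 0.739(26.2) + 0.261(31.3) = 27.5311
T̂_B = 0.610(28.0) + 0.390(34.5) = 30.5350
T̂_A − T̂_B = -3.0039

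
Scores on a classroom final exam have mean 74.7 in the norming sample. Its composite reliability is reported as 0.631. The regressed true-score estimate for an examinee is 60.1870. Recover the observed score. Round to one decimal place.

T̂ = ρX + (1 − ρ)μ  ⇒  X = (T̂ − (1 − ρ)μ) / ρ
X = (60.1870 − 0.369 × 74.7) / 0.631 = (60.1870 − 27.5643) / 0.631 = 32.6227 / 0.631 = 51.700

51.7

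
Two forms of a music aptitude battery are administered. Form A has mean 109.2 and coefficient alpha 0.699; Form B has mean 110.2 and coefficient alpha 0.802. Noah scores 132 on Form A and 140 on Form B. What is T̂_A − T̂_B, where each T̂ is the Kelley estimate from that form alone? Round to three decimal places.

T̂_A = 0.699(132) + 0.301(109.2) = 125.13720
T̂_B = 0.802(140) + 0.198(110.2) = 134.09960
T̂_A − T̂_B = -8.96240

-8.962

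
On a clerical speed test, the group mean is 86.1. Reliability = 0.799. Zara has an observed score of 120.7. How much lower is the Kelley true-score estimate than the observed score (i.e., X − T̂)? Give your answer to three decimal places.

Weight the observed score by reliability and the mean by (1 − reliability): T̂ = 0.799·120.7 + 0.201·86.1 = 96.4393 + 17.3061 = 113.74540.
X − T̂ = 120.7 − 113.7454 = 6.9546 → 6.955

6.955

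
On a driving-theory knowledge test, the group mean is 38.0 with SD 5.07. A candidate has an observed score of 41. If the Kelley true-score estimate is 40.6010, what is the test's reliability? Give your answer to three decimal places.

0.867

T̂ = ρX + (1 − ρ)μ  ⇒  T̂ − μ = ρ(X − μ)
ρ = (T̂ − μ)/(X − μ) = (40.6010 − 38.0) / (41 − 38.0) = 2.6010 / 3.0 = 0.86700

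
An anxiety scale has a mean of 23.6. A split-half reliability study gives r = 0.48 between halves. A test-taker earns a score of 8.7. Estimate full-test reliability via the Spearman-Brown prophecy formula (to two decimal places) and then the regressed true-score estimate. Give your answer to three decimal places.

Spearman-Brown: ρ = 2r/(1 + r) = 2(0.48)/(1 + 0.48) = 0.960/1.48 = 0.6486 → 0.65
T̂ = 0.65(8.7) + 0.35(23.6) = 5.655 + 8.260 = 13.9150 → 13.915

13.915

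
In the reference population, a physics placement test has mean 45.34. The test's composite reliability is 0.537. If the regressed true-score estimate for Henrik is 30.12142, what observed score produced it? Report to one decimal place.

17.0

T̂ = ρX + (1 − ρ)μ  ⇒  X = (T̂ − (1 − ρ)μ) / ρ
X = (30.12142 − 0.463 × 45.34) / 0.537 = (30.12142 − 20.99242) / 0.537 = 9.12900 / 0.537 = 17.000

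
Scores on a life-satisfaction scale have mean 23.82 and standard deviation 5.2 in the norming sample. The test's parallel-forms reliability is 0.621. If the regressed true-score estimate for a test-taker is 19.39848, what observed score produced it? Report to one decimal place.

16.7

T̂ = ρX + (1 − ρ)μ  ⇒  X = (T̂ − (1 − ρ)μ) / ρ
X = (19.39848 − 0.379 × 23.82) / 0.621 = (19.39848 − 9.02778) / 0.621 = 10.37070 / 0.621 = 16.700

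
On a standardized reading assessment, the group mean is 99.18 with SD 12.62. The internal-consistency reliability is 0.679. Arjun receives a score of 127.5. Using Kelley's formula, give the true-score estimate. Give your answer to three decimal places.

T̂ = ρX + (1 − ρ)μ
  = 0.679 × 127.5 + 0.321 × 99.18
  = 86.5725 + 31.83678
  = 118.4093
  ≈ 118.409

118.409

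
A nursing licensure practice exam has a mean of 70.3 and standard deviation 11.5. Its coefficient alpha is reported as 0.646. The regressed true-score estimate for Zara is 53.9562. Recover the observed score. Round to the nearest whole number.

T̂ = ρX + (1 − ρ)μ  ⇒  X = (T̂ − (1 − ρ)μ) / ρ
X = (53.9562 − 0.354 × 70.3) / 0.646 = (53.9562 − 24.8862) / 0.646 = 29.0700 / 0.646 = 45.00

45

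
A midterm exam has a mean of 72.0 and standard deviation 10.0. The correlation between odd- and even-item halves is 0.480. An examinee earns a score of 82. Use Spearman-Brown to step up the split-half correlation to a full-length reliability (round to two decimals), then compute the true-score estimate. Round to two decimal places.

Spearman-Brown: ρ = 2r/(1 + r) = 2(0.480)/(1 + 0.480) = 0.9600/1.480 = 0.6486 → 0.65
T̂ = 0.65(82) + 0.35(72.0) = 53.30 + 25.200 = 78.500 → 78.50

78.50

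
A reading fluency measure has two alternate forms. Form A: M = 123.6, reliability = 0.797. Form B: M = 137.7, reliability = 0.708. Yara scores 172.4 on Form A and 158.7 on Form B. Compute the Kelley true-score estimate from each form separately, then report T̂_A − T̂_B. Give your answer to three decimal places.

T̂_A = 0.797(172.4) + 0.203(123.6) = 162.49360
T̂_B = 0.708(158.7) + 0.292(137.7) = 152.56800
T̂_A − T̂_B = 9.92560

9.926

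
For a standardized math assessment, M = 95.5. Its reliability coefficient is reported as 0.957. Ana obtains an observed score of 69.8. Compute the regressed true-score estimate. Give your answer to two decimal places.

70.91

Kelley's formula gives T̂ = 0.957·69.8 + 0.043·95.5 = 66.7986 + 4.1065 = 70.905.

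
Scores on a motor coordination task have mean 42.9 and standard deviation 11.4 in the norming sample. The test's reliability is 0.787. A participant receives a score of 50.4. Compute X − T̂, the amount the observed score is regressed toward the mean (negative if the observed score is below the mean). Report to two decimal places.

1.60

T̂ = 0.787(50.4) + 0.213(42.9) = 39.6648 + 9.1377 = 48.8025 → 48.802
X − T̂ = 50.4 − 48.802 = 1.598 → 1.60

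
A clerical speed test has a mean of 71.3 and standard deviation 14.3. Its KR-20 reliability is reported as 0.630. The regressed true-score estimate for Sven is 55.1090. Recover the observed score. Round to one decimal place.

T̂ = ρX + (1 − ρ)μ  ⇒  X = (T̂ − (1 − ρ)μ) / ρ
X = (55.1090 − 0.370 × 71.3) / 0.630 = (55.1090 − 26.3810) / 0.630 = 28.7280 / 0.630 = 45.600

45.6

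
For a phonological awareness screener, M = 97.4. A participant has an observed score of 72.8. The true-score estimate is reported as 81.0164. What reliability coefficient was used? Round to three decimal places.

T̂ = ρX + (1 − ρ)μ  ⇒  T̂ − μ = ρ(X − μ)
ρ = (T̂ − μ)/(X − μ) = (81.0164 − 97.4) / (72.8 − 97.4) = -16.3836 / -24.6 = 0.66600

0.666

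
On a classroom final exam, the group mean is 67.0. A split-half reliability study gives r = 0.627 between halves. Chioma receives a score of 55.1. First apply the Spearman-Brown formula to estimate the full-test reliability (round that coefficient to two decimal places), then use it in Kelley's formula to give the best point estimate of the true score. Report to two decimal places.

57.84

Spearman-Brown: ρ = 2r/(1 + r) = 2(0.627)/(1 + 0.627) = 1.2540/1.627 = 0.7707 → 0.77
T̂ = ρX + (1 − ρ)μ
  = 0.77 × 55.1 + 0.23 × 67.0
  = 42.427 + 15.410
  = 57.837
  ≈ 57.84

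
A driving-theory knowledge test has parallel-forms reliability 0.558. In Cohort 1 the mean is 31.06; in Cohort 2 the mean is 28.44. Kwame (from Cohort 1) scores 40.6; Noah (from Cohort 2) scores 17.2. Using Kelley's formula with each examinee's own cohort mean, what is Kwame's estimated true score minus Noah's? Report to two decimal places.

14.22

T̂_Kwame = 0.558(40.6) + 0.442(31.06) = 36.3833
T̂_Noah = 0.558(17.2) + 0.442(28.44) = 22.1681
Difference = 36.3833 − 22.1681 = 14.2152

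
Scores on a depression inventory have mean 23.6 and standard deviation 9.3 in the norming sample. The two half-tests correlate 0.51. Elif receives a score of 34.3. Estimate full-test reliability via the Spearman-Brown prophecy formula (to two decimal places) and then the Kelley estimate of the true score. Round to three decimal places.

Spearman-Brown: ρ = 2r/(1 + r) = 2(0.51)/(1 + 0.51) = 1.020/1.51 = 0.6755 → 0.68
T̂ = ρX + (1 − ρ)μ
  = 0.68 × 34.3 + 0.32 × 23.6
  = 23.324 + 7.552
  = 30.8760
  ≈ 30.876

30.876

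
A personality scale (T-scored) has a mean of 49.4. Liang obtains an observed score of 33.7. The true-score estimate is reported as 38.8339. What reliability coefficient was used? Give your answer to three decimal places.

T̂ = ρX + (1 − ρ)μ  ⇒  T̂ − μ = ρ(X − μ)
ρ = (T̂ − μ)/(X − μ) = (38.8339 − 49.4) / (33.7 − 49.4) = -10.5661 / -15.7 = 0.67300

0.673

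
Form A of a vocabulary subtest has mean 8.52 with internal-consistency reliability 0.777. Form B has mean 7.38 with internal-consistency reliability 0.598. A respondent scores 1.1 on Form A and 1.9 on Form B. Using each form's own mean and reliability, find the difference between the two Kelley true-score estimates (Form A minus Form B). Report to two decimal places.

-1.35

T̂_A = 0.777(1.1) + 0.223(8.52) = 2.7547
T̂_B = 0.598(1.9) + 0.402(7.38) = 4.1030
T̂_A − T̂_B = -1.3483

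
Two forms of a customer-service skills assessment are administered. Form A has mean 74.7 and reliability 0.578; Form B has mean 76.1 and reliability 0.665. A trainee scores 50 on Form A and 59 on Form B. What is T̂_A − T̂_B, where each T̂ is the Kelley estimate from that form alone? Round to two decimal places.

-4.31

T̂_A = 0.578(50) + 0.422(74.7) = 60.4234
T̂_B = 0.665(59) + 0.335(76.1) = 64.7285
T̂_A − T̂_B = -4.3051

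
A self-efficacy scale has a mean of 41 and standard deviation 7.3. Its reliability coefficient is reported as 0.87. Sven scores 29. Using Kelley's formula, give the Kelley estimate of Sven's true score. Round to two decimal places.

T̂ = ρX + (1 − ρ)μ
  = 0.87 × 29 + 0.13 × 41
  = 25.23 + 5.33
  = 30.560
  ≈ 30.56

30.56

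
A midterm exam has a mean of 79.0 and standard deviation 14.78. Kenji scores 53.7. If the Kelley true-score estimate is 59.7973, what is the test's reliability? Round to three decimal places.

0.759

T̂ = ρX + (1 − ρ)μ  ⇒  T̂ − μ = ρ(X − μ)
ρ = (T̂ − μ)/(X − μ) = (59.7973 − 79.0) / (53.7 − 79.0) = -19.2027 / -25.3 = 0.75900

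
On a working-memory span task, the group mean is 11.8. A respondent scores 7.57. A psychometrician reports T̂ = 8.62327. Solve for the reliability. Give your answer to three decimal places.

T̂ = ρX + (1 − ρ)μ  ⇒  T̂ − μ = ρ(X − μ)
ρ = (T̂ − μ)/(X − μ) = (8.62327 − 11.8) / (7.57 − 11.8) = -3.17673 / -4.23 = 0.75100

0.751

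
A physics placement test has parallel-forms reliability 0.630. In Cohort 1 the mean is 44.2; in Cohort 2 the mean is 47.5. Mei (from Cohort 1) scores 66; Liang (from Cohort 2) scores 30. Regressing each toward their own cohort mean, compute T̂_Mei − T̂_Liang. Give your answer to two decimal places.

21.46

T̂_Mei = 0.630(66) + 0.370(44.2) = 57.9340
T̂_Liang = 0.630(30) + 0.370(47.5) = 36.4750
Difference = 57.9340 − 36.4750 = 21.4590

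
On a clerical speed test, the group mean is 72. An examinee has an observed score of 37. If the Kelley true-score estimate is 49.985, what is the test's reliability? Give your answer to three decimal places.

T̂ = ρX + (1 − ρ)μ  ⇒  T̂ − μ = ρ(X − μ)
ρ = (T̂ − μ)/(X − μ) = (49.985 − 72) / (37 − 72) = -22.015 / -35.0 = 0.62900

0.629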